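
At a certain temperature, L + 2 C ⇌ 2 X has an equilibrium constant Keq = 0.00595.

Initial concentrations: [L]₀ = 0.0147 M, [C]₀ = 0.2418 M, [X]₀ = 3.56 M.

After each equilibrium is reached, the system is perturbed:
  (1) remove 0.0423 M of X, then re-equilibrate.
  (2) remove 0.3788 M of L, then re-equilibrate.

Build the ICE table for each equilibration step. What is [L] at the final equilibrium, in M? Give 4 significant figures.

Q₀ = 1.4746e+04 vs Keq = 0.00595 ⇒ Q>K, reverse
Step 1:
                  L         C         X
  I          0.0147    0.2418      3.56
  C            1.61      3.22     -3.22
  E           1.625     3.461    0.3403
  solve Keq expr → x = -1.61; check Q = 0.00595
Then remove 0.0423 M of X.
Step 2:
                  L         C         X
  I           1.625     3.461     0.298
  C        -0.01839  -0.03677   0.03677
  E           1.606     3.425    0.3348
  solve Keq expr → x = 0.01839; check Q = 0.00595
Then remove 0.3788 M of L.
Step 3:
                  L         C         X
  I           1.227     3.425    0.3348
  C         0.01839   0.03678  -0.03678
  E           1.246     3.461     0.298
  solve Keq expr → x = -0.01839; check Q = 0.00595

[L]_eq = 1.246 M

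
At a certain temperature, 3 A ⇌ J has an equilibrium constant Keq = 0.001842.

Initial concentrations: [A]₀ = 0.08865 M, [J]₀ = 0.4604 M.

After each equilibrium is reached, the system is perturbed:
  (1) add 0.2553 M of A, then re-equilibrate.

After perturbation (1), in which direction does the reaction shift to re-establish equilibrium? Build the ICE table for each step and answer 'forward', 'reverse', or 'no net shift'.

Direction: forward

Q₀ = 660.8 vs Keq = 0.001842 ⇒ Q>K, reverse
Step 1:
                    A           J
  I           0.08865      0.4604
  C             1.364     -0.4548
  E             1.453    0.005649
  solve Keq expr → x = -0.4548; check Q = 0.001842
Then add 0.2553 M of A.
Step 2:
                    A           J
  I             1.708    0.005649
  C          -0.01011     0.00337
  E             1.698    0.009019
  solve Keq expr → x = 0.00337; check Q = 0.001842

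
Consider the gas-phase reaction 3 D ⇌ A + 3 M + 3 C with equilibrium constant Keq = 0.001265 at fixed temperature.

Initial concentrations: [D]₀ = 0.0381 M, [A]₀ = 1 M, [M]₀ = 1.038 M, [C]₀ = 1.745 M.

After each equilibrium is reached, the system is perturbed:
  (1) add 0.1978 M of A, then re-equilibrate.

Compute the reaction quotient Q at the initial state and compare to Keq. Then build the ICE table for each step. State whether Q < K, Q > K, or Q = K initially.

Q₀ = 1.0745e+05 vs Keq = 0.001265 ⇒ Q>K, reverse
Step 1:
                  D         A         M         C
  Initial    0.0381         1     1.038     1.745
  Change     0.9021   -0.3007   -0.9021   -0.9021
  Equil      0.9402    0.6993    0.1359    0.8429
  solve Keq expr → x = -0.3007; check Q = 0.001265
Then add 0.1978 M of A.
Step 2:
                  D         A         M         C
  Initial    0.9402    0.8971    0.1359    0.8429
  Change   0.008329 -0.002776 -0.008329 -0.008329
  Equil      0.9485    0.8943    0.1276    0.8346
  solve Keq expr → x = -0.002776; check Q = 0.001265

Q₀ = 1.0745e+05; Q > K (proceeds reverse)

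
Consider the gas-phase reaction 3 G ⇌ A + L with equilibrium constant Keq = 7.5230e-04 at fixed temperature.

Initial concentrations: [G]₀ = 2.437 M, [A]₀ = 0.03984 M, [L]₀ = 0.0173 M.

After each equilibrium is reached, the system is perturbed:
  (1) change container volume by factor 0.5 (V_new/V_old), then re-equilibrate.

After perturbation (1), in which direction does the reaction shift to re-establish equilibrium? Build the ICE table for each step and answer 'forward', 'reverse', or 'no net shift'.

Q₀ = 4.7621e-05 vs Keq = 7.5230e-04 ⇒ Q<K, forward
Step 1:
                  G         A         L
  Initial     2.437   0.03984    0.0173
  Change     -0.193   0.06432   0.06432
  Equil       2.244    0.1042   0.08162
  solve Keq expr → x = 0.06432; check Q = 7.5230e-04
Then change container volume by factor 0.5 (V_new/V_old).
Step 2:
                  G         A         L
  Initial     4.488    0.2083    0.1632
  Change    -0.1812   0.06041   0.06041
  Equil       4.307    0.2687    0.2236
  solve Keq expr → x = 0.06041; check Q = 7.5230e-04

Direction: forward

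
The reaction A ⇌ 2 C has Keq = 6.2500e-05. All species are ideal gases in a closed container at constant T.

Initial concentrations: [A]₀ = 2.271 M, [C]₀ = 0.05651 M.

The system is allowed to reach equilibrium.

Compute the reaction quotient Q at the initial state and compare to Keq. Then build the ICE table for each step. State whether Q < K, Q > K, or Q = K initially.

Q₀ = 0.001406 vs Keq = 6.2500e-05 ⇒ Q>K, reverse
Step 1:
                   A          C
  init         2.271    0.05651
  Δ          0.02227   -0.04454
  eq           2.293    0.01197
  solve Keq expr → x = -0.02227; check Q = 6.2500e-05

Q₀ = 0.001406; Q > K (proceeds reverse)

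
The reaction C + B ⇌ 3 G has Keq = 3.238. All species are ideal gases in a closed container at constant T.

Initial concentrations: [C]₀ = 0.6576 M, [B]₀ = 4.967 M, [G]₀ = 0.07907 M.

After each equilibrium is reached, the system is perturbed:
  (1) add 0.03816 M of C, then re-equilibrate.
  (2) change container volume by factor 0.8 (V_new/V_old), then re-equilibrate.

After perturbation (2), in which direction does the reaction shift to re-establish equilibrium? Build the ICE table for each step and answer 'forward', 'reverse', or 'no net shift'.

Q₀ = 1.5135e-04 vs Keq = 3.238 ⇒ Q<K, forward
Step 1:
                  C         B         G
  I          0.6576     4.967   0.07907
  C         -0.4535   -0.4535      1.36
  E          0.2041     4.514      1.44
  solve Keq expr → x = 0.4535; check Q = 3.238
Then add 0.03816 M of C.
Step 2:
                  C         B         G
  I          0.2423     4.514      1.44
  C         -0.0161   -0.0161   0.04831
  E          0.2262     4.497     1.488
  solve Keq expr → x = 0.0161; check Q = 3.238
Then change container volume by factor 0.8 (V_new/V_old).
Step 3:
                  C         B         G
  I          0.2827     5.622      1.86
  C         0.02624   0.02624  -0.07871
  E          0.3089     5.648     1.781
  solve Keq expr → x = -0.02624; check Q = 3.238

Direction: reverse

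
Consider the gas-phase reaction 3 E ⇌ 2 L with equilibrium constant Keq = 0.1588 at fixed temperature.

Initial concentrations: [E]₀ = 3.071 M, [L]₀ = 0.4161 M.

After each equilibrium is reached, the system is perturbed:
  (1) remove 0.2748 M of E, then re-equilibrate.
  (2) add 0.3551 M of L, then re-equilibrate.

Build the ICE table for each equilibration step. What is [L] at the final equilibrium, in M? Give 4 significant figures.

[L]_eq = 1.226 M

Q₀ = 0.005978 vs Keq = 0.1588 ⇒ Q<K, forward
Step 1:
                    E           L
  Initial       3.071      0.4161
  Change       -1.069      0.7127
  Equil         2.002       1.129
  solve Keq expr → x = 0.3563; check Q = 0.1588
Then remove 0.2748 M of E.
Step 2:
                    E           L
  Initial       1.727       1.129
  Change       0.1526     -0.1017
  Equil          1.88       1.027
  solve Keq expr → x = -0.05087; check Q = 0.1588
Then add 0.3551 M of L.
Step 3:
                    E           L
  Initial        1.88       1.382
  Change        0.235     -0.1566
  Equil         2.115       1.226
  solve Keq expr → x = -0.07832; check Q = 0.1588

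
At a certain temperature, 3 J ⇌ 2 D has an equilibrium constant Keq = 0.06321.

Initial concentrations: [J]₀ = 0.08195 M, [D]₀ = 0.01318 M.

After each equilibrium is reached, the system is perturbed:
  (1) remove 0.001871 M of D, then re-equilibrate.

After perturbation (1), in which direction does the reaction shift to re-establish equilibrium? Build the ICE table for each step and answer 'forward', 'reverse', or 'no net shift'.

Direction: forward

Q₀ = 0.3156 vs Keq = 0.06321 ⇒ Q>K, reverse
Step 1:
                   J          D
  Initial    0.08195    0.01318
  Change    0.009364  -0.006243
  Equil      0.09131   0.006937
  solve Keq expr → x = -0.003121; check Q = 0.06321
Then remove 0.001871 M of D.
Step 2:
                   J          D
  Initial    0.09131   0.005066
  Change   -0.002399   0.001599
  Equil      0.08891   0.006666
  solve Keq expr → x = 7.9970e-04; check Q = 0.06321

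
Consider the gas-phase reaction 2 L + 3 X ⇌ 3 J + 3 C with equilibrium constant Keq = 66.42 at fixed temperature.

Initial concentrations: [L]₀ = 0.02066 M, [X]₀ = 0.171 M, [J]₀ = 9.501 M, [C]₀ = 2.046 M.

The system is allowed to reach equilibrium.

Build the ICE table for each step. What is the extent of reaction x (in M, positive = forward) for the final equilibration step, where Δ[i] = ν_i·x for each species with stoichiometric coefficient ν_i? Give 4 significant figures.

x = -0.4466 M

Q₀ = 3.4417e+09 vs Keq = 66.42 ⇒ Q>K, reverse
Step 1:
                   L          X          J          C
  init       0.02066      0.171      9.501      2.046
  Δ           0.8933       1.34      -1.34      -1.34
  eq          0.9139      1.511      8.161     0.7061
  solve Keq expr → x = -0.4466; check Q = 66.42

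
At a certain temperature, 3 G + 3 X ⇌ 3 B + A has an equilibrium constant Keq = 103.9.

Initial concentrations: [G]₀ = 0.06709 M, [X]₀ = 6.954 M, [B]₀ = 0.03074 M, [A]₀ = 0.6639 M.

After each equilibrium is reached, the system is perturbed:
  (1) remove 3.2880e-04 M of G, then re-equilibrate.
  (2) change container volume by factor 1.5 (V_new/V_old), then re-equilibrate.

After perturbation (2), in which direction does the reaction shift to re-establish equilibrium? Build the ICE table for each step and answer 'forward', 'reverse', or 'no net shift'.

Direction: reverse

Q₀ = 1.8991e-04 vs Keq = 103.9 ⇒ Q<K, forward
Step 1:
                   G          X          B          A
  Initial    0.06709      6.954    0.03074     0.6639
  Change     -0.0645    -0.0645     0.0645     0.0215
  Equil     0.002593       6.89    0.09524     0.6854
  solve Keq expr → x = 0.0215; check Q = 103.9
Then remove 3.2880e-04 M of G.
Step 2:
                   G          X          B          A
  Initial   0.002264       6.89    0.09524     0.6854
  Change  3.1984e-04 3.1984e-04 -3.1984e-04 -1.0661e-04
  Equil     0.002584       6.89    0.09492     0.6853
  solve Keq expr → x = -1.0661e-04; check Q = 103.9
Then change container volume by factor 1.5 (V_new/V_old).
Step 3:
                   G          X          B          A
  Initial   0.001722      4.593    0.06328     0.4569
  Change  5.1566e-04 5.1566e-04 -5.1566e-04 -1.7189e-04
  Equil     0.002238      4.594    0.06276     0.4567
  solve Keq expr → x = -1.7189e-04; check Q = 103.9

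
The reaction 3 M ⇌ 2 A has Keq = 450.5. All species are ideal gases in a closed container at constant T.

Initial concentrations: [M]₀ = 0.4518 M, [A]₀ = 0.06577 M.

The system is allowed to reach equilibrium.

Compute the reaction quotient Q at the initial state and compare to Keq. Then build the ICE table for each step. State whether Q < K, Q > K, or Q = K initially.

Q₀ = 0.0469; Q < K (proceeds forward)

Q₀ = 0.0469 vs Keq = 450.5 ⇒ Q<K, forward
Step 1:
                  M         A
  I          0.4518   0.06577
  C           -0.39      0.26
  E         0.06176    0.3258
  solve Keq expr → x = 0.13; check Q = 450.5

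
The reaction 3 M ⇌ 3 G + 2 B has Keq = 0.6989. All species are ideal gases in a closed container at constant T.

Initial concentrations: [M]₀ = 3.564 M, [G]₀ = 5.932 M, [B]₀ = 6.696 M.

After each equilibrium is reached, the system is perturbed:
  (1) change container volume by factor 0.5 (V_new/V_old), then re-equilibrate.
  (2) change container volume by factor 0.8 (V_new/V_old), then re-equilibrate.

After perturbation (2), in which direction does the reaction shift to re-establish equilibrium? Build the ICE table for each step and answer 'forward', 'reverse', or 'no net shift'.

Q₀ = 206.7 vs Keq = 0.6989 ⇒ Q>K, reverse
Step 1:
                  M         G         B
  init        3.564     5.932     6.696
  Δ           3.553    -3.553    -2.369
  eq          7.117     2.379     4.327
  solve Keq expr → x = -1.184; check Q = 0.6989
Then change container volume by factor 0.5 (V_new/V_old).
Step 2:
                  M         G         B
  init        14.23     4.757     8.654
  Δ           1.264    -1.264   -0.8425
  eq           15.5     3.494     7.812
  solve Keq expr → x = -0.4212; check Q = 0.6989
Then change container volume by factor 0.8 (V_new/V_old).
Step 3:
                  M         G         B
  init        19.37     4.367     9.765
  Δ          0.4393   -0.4393   -0.2929
  eq          19.81     3.928     9.472
  solve Keq expr → x = -0.1464; check Q = 0.6989

Direction: reverse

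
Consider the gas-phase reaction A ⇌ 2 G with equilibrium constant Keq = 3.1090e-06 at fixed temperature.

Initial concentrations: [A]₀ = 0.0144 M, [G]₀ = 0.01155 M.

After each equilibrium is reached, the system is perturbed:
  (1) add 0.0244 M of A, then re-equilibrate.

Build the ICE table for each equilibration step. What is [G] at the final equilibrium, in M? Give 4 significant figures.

Q₀ = 0.009264 vs Keq = 3.1090e-06 ⇒ Q>K, reverse
Step 1:
                   A          G
  I           0.0144    0.01155
  C          0.00565    -0.0113
  E          0.02005 2.4967e-04
  solve Keq expr → x = -0.00565; check Q = 3.1090e-06
Then add 0.0244 M of A.
Step 2:
                   A          G
  I          0.04445 2.4967e-04
  C       -6.0910e-05 1.2182e-04
  E          0.04439 3.7149e-04
  solve Keq expr → x = 6.0910e-05; check Q = 3.1090e-06

[G]_eq = 3.7149e-04 M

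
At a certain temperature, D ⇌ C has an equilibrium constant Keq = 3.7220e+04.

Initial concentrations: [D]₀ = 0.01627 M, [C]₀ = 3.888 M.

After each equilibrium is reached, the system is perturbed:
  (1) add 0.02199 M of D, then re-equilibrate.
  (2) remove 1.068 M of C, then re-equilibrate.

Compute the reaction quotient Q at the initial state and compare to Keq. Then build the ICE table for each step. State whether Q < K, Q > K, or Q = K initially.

Q₀ = 239; Q < K (proceeds forward)

Q₀ = 239 vs Keq = 3.7220e+04 ⇒ Q<K, forward
Step 1:
                  D         C
  Initial   0.01627     3.888
  Change   -0.01617   0.01617
  Equil   1.0489e-04     3.904
  solve Keq expr → x = 0.01617; check Q = 3.7220e+04
Then add 0.02199 M of D.
Step 2:
                  D         C
  Initial   0.02209     3.904
  Change   -0.02199   0.02199
  Equil   1.0549e-04     3.926
  solve Keq expr → x = 0.02199; check Q = 3.7220e+04
Then remove 1.068 M of C.
Step 3:
                  D         C
  Initial 1.0549e-04     2.858
  Change  -2.8693e-05 2.8693e-05
  Equil   7.6792e-05     2.858
  solve Keq expr → x = 2.8693e-05; check Q = 3.7220e+04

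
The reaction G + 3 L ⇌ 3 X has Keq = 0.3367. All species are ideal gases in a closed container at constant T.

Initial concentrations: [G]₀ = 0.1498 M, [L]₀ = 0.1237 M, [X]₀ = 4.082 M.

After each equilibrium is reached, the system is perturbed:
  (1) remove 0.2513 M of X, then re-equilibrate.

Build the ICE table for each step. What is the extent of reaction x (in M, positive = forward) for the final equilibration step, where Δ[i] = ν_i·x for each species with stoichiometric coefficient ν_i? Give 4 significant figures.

x = 0.04467 M

Q₀ = 2.3988e+05 vs Keq = 0.3367 ⇒ Q>K, reverse
Step 1:
                  G         L         X
  Initial    0.1498    0.1237     4.082
  Change     0.7922     2.377    -2.377
  Equil       0.942       2.5     1.705
  solve Keq expr → x = -0.7922; check Q = 0.3367
Then remove 0.2513 M of X.
Step 2:
                  G         L         X
  Initial     0.942       2.5     1.454
  Change   -0.04467    -0.134     0.134
  Equil      0.8974     2.366     1.588
  solve Keq expr → x = 0.04467; check Q = 0.3367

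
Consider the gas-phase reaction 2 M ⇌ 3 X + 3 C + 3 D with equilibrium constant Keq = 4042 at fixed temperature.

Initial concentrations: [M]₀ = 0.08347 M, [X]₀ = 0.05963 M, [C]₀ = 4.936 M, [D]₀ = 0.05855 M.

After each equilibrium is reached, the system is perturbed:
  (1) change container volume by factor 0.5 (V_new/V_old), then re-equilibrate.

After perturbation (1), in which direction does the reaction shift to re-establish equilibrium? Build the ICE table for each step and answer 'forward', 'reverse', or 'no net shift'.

Direction: reverse

Q₀ = 7.3458e-04 vs Keq = 4042 ⇒ Q<K, forward
Step 1:
                   M          X          C          D
  init       0.08347    0.05963      4.936    0.05855
  Δ         -0.08238     0.1236     0.1236     0.1236
  eq        0.001091     0.1832       5.06     0.1821
  solve Keq expr → x = 0.04119; check Q = 4042
Then change container volume by factor 0.5 (V_new/V_old).
Step 2:
                   M          X          C          D
  init      0.002182     0.3664      10.12     0.3642
  Δ          0.01748   -0.02622   -0.02622   -0.02622
  eq         0.01966     0.3402      10.09      0.338
  solve Keq expr → x = -0.008741; check Q = 4042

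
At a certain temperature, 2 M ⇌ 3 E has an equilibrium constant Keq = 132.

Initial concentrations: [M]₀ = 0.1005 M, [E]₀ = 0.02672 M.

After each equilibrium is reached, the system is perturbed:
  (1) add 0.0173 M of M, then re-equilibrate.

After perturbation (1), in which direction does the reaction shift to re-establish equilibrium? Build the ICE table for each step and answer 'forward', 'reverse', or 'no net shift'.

Direction: forward

Q₀ = 0.001889 vs Keq = 132 ⇒ Q<K, forward
Step 1:
                   M          E
  I           0.1005    0.02672
  C         -0.09448     0.1417
  E         0.006017     0.1684
  solve Keq expr → x = 0.04724; check Q = 132
Then add 0.0173 M of M.
Step 2:
                   M          E
  I          0.02332     0.1684
  C         -0.01597    0.02396
  E         0.007346     0.1924
  solve Keq expr → x = 0.007986; check Q = 132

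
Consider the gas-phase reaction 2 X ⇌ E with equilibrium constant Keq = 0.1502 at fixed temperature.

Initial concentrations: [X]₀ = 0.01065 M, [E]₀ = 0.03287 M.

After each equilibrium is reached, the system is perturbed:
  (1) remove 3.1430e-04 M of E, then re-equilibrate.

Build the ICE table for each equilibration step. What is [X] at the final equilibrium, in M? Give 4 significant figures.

[X]_eq = 0.07411 M

Q₀ = 289.8 vs Keq = 0.1502 ⇒ Q>K, reverse
Step 1:
                    X           E
  Initial     0.01065     0.03287
  Change      0.06406    -0.03203
  Equil       0.07471  8.3842e-04
  solve Keq expr → x = -0.03203; check Q = 0.1502
Then remove 3.1430e-04 M of E.
Step 2:
                    X           E
  Initial     0.07471  5.2412e-04
  Change  -6.0170e-04  3.0085e-04
  Equil       0.07411  8.2497e-04
  solve Keq expr → x = 3.0085e-04; check Q = 0.1502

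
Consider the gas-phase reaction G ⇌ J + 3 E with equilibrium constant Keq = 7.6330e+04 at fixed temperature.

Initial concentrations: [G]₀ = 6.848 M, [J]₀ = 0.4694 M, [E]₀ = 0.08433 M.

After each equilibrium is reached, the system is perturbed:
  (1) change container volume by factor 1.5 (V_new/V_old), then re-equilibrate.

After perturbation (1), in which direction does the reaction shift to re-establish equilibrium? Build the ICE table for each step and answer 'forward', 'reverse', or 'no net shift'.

Direction: forward

Q₀ = 4.1108e-05 vs Keq = 7.6330e+04 ⇒ Q<K, forward
Step 1:
                    G           J           E
  I             6.848      0.4694     0.08433
  C            -6.257       6.257       18.77
  E            0.5908       6.727       18.86
  solve Keq expr → x = 6.257; check Q = 7.6330e+04
Then change container volume by factor 1.5 (V_new/V_old).
Step 2:
                    G           J           E
  I            0.3939       4.484       12.57
  C           -0.2476      0.2476      0.7427
  E            0.1463       4.732       13.31
  solve Keq expr → x = 0.2476; check Q = 7.6330e+04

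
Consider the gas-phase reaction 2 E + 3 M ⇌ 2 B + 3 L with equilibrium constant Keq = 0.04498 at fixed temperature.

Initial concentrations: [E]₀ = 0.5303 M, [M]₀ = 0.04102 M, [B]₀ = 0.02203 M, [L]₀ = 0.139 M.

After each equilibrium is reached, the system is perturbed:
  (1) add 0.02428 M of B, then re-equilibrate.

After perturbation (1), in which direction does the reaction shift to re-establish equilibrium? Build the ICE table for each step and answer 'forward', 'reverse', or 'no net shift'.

Q₀ = 0.06715 vs Keq = 0.04498 ⇒ Q>K, reverse
Step 1:
                   E          M          B          L
  init        0.5303    0.04102    0.02203      0.139
  Δ         0.001688   0.002532  -0.001688  -0.002532
  eq           0.532    0.04355    0.02034     0.1365
  solve Keq expr → x = -8.4416e-04; check Q = 0.04498
Then add 0.02428 M of B.
Step 2:
                   E          M          B          L
  init         0.532    0.04355    0.04462     0.1365
  Δ         0.008798     0.0132  -0.008798    -0.0132
  eq          0.5408    0.05675    0.03582     0.1233
  solve Keq expr → x = -0.004399; check Q = 0.04498

Direction: reverse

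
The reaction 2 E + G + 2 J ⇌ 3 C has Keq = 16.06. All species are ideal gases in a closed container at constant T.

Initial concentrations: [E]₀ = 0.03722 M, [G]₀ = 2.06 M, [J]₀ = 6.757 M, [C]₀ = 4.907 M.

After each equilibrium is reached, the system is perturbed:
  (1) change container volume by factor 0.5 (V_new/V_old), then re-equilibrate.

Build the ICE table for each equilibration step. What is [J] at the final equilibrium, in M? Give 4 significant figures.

Q₀ = 906.8 vs Keq = 16.06 ⇒ Q>K, reverse
Step 1:
                    E           G           J           C
  Initial     0.03722        2.06       6.757       4.907
  Change       0.2035      0.1017      0.2035     -0.3052
  Equil        0.2407       2.162        6.96       4.602
  solve Keq expr → x = -0.1017; check Q = 16.06
Then change container volume by factor 0.5 (V_new/V_old).
Step 2:
                    E           G           J           C
  Initial      0.4814       4.323       13.92       9.204
  Change      -0.2202     -0.1101     -0.2202      0.3303
  Equil        0.2612       4.213        13.7       9.534
  solve Keq expr → x = 0.1101; check Q = 16.06

[J]_eq = 13.7 M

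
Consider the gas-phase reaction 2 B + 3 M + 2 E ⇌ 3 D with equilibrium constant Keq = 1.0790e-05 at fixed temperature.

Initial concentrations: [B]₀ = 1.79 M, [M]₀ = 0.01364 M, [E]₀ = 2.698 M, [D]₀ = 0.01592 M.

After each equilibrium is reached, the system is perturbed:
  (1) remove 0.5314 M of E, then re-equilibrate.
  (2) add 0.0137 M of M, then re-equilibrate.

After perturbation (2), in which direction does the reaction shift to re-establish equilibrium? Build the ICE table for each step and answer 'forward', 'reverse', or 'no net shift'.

Direction: forward

Q₀ = 0.06817 vs Keq = 1.0790e-05 ⇒ Q>K, reverse
Step 1:
                    B           M           E           D
  init           1.79     0.01364       2.698     0.01592
  Δ          0.009437     0.01415    0.009437    -0.01415
  eq            1.799     0.02779       2.707    0.001765
  solve Keq expr → x = -0.004718; check Q = 1.0790e-05
Then remove 0.5314 M of E.
Step 2:
                    B           M           E           D
  init          1.799     0.02779       2.176    0.001765
  Δ        1.5111e-04  2.2666e-04  1.5111e-04 -2.2666e-04
  eq              1.8     0.02802       2.176    0.001538
  solve Keq expr → x = -7.5554e-05; check Q = 1.0790e-05
Then add 0.0137 M of M.
Step 3:
                    B           M           E           D
  init            1.8     0.04172       2.176    0.001538
  Δ       -4.7488e-04 -7.1232e-04 -4.7488e-04  7.1232e-04
  eq            1.799     0.04101       2.176    0.002251
  solve Keq expr → x = 2.3744e-04; check Q = 1.0790e-05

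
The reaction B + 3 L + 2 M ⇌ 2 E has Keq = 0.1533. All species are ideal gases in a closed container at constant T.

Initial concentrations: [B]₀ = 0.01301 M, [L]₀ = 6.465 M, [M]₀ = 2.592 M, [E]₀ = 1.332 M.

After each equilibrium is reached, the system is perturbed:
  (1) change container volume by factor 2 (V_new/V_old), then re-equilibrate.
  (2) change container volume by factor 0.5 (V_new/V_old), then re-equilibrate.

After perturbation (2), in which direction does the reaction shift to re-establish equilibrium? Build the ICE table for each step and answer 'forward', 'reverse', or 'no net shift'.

Q₀ = 0.07512 vs Keq = 0.1533 ⇒ Q<K, forward
Step 1:
                  B         L         M         E
  init      0.01301     6.465     2.592     1.332
  Δ       -0.006389  -0.01917  -0.01278   0.01278
  eq       0.006621     6.446     2.579     1.345
  solve Keq expr → x = 0.006389; check Q = 0.1533
Then change container volume by factor 2 (V_new/V_old).
Step 2:
                  B         L         M         E
  init     0.003311     3.223      1.29    0.6724
  Δ         0.03251   0.09753   0.06502  -0.06502
  eq        0.03582      3.32     1.355    0.6074
  solve Keq expr → x = -0.03251; check Q = 0.1533
Then change container volume by factor 0.5 (V_new/V_old).
Step 3:
                  B         L         M         E
  init      0.07164     6.641     2.709     1.215
  Δ        -0.06502   -0.1951     -0.13      0.13
  eq       0.006621     6.446     2.579     1.345
  solve Keq expr → x = 0.06502; check Q = 0.1533

Direction: forward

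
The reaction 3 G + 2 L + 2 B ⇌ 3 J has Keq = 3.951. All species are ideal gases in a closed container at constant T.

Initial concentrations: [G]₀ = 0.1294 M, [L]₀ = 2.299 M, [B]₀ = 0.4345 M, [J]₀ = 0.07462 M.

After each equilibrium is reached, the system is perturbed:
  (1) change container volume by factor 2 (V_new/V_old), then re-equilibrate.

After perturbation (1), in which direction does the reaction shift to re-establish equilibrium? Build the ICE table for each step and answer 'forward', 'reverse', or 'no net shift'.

Direction: reverse

Q₀ = 0.1922 vs Keq = 3.951 ⇒ Q<K, forward
Step 1:
                  G         L         B         J
  init       0.1294     2.299    0.4345   0.07462
  Δ        -0.04741  -0.03161  -0.03161   0.04741
  eq        0.08199     2.267    0.4029     0.122
  solve Keq expr → x = 0.0158; check Q = 3.951
Then change container volume by factor 2 (V_new/V_old).
Step 2:
                  G         L         B         J
  init      0.04099     1.134    0.2014   0.06102
  Δ         0.02182   0.01455   0.01455  -0.02182
  eq        0.06281     1.148     0.216    0.0392
  solve Keq expr → x = -0.007273; check Q = 3.951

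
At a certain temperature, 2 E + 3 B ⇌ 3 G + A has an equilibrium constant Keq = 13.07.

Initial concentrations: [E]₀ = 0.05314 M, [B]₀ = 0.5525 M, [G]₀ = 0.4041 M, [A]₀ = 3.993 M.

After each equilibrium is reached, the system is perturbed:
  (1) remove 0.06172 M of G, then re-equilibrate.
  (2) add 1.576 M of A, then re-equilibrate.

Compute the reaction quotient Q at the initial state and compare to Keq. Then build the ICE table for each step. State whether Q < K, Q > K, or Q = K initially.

Q₀ = 553.3 vs Keq = 13.07 ⇒ Q>K, reverse
Step 1:
                   E          B          G          A
  Initial    0.05314     0.5525     0.4041      3.993
  Change     0.08671     0.1301    -0.1301   -0.04335
  Equil       0.1398     0.6826      0.274       3.95
  solve Keq expr → x = -0.04335; check Q = 13.07
Then remove 0.06172 M of G.
Step 2:
                   E          B          G          A
  Initial     0.1398     0.6826     0.2123       3.95
  Change    -0.01818   -0.02727    0.02727   0.009089
  Equil       0.1217     0.6553     0.2396      3.959
  solve Keq expr → x = 0.009089; check Q = 13.07
Then add 1.576 M of A.
Step 3:
                   E          B          G          A
  Initial     0.1217     0.6553     0.2396      5.535
  Change    0.007963    0.01194   -0.01194  -0.003981
  Equil       0.1296     0.6672     0.2276      5.531
  solve Keq expr → x = -0.003981; check Q = 13.07

Q₀ = 553.3; Q > K (proceeds reverse)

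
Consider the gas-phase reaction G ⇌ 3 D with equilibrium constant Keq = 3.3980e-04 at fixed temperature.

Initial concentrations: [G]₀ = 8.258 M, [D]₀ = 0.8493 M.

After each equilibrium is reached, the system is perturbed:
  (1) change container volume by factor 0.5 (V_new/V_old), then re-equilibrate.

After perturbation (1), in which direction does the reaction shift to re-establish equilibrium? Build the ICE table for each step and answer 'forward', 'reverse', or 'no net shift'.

Direction: reverse

Q₀ = 0.07418 vs Keq = 3.3980e-04 ⇒ Q>K, reverse
Step 1:
                    G           D
  I             8.258      0.8493
  C            0.2356     -0.7069
  E             8.494      0.1424
  solve Keq expr → x = -0.2356; check Q = 3.3980e-04
Then change container volume by factor 0.5 (V_new/V_old).
Step 2:
                    G           D
  I             16.99      0.2848
  C           0.03508     -0.1052
  E             17.02      0.1795
  solve Keq expr → x = -0.03508; check Q = 3.3980e-04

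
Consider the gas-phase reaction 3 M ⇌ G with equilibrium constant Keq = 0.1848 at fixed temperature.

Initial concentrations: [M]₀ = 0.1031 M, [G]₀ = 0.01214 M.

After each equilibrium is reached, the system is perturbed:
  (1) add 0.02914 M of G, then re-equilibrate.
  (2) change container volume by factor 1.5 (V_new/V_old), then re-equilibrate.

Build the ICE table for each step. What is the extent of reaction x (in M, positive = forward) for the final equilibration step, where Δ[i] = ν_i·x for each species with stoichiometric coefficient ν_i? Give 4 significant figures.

Q₀ = 11.08 vs Keq = 0.1848 ⇒ Q>K, reverse
Step 1:
                    M           G
  I            0.1031     0.01214
  C           0.03496    -0.01165
  E            0.1381  4.8631e-04
  solve Keq expr → x = -0.01165; check Q = 0.1848
Then add 0.02914 M of G.
Step 2:
                    M           G
  I            0.1381     0.02963
  C            0.0829    -0.02763
  E             0.221    0.001994
  solve Keq expr → x = -0.02763; check Q = 0.1848
Then change container volume by factor 1.5 (V_new/V_old).
Step 3:
                    M           G
  I            0.1473    0.001329
  C          0.002137 -7.1229e-04
  E            0.1494  6.1678e-04
  solve Keq expr → x = -7.1229e-04; check Q = 0.1848

x = -7.1229e-04 M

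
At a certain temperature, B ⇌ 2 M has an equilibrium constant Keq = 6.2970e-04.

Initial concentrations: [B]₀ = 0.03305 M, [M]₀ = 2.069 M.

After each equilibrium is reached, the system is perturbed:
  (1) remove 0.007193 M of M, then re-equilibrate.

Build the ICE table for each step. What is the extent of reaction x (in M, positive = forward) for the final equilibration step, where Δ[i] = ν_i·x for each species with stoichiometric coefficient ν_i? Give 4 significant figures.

Q₀ = 129.5 vs Keq = 6.2970e-04 ⇒ Q>K, reverse
Step 1:
                    B           M
  I           0.03305       2.069
  C             1.022      -2.043
  E             1.055     0.02577
  solve Keq expr → x = -1.022; check Q = 6.2970e-04
Then remove 0.007193 M of M.
Step 2:
                    B           M
  I             1.055     0.01858
  C         -0.003575    0.007149
  E             1.051     0.02573
  solve Keq expr → x = 0.003575; check Q = 6.2970e-04

x = 0.003575 M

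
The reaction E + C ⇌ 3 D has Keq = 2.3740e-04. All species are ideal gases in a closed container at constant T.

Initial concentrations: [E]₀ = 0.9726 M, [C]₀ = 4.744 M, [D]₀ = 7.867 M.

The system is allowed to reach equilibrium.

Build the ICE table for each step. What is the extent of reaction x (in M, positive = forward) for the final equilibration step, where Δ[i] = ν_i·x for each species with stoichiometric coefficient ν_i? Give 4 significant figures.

Q₀ = 105.5 vs Keq = 2.3740e-04 ⇒ Q>K, reverse
Step 1:
                   E          C          D
  I           0.9726      4.744      7.867
  C            2.561      2.561     -7.684
  E            3.534      7.305      0.183
  solve Keq expr → x = -2.561; check Q = 2.3740e-04

x = -2.561 M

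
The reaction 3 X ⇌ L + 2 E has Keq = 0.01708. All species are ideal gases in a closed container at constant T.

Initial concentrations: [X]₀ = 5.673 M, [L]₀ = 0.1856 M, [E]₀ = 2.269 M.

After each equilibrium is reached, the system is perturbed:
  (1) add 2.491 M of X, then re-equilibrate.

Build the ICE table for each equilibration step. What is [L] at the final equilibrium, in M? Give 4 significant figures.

Q₀ = 0.005234 vs Keq = 0.01708 ⇒ Q<K, forward
Step 1:
                    X           L           E
  Initial       5.673      0.1856       2.269
  Change      -0.4956      0.1652      0.3304
  Equil         5.177      0.3508       2.599
  solve Keq expr → x = 0.1652; check Q = 0.01708
Then add 2.491 M of X.
Step 2:
                    X           L           E
  Initial       7.668      0.3508       2.599
  Change      -0.7358      0.2453      0.4905
  Equil         6.933      0.5961        3.09
  solve Keq expr → x = 0.2453; check Q = 0.01708

[L]_eq = 0.5961 M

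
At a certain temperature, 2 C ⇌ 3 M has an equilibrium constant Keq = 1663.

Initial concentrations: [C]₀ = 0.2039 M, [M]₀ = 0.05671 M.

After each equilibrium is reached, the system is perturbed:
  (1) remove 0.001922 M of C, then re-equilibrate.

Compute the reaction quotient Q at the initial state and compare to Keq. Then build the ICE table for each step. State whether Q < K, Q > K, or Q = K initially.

Q₀ = 0.004387 vs Keq = 1663 ⇒ Q<K, forward
Step 1:
                   C          M
  Initial     0.2039    0.05671
  Change     -0.1987     0.2981
  Equil     0.005182     0.3548
  solve Keq expr → x = 0.09936; check Q = 1663
Then remove 0.001922 M of C.
Step 2:
                   C          M
  Initial    0.00326     0.3548
  Change    0.001861  -0.002791
  Equil     0.005121      0.352
  solve Keq expr → x = -9.3048e-04; check Q = 1663

Q₀ = 0.004387; Q < K (proceeds forward)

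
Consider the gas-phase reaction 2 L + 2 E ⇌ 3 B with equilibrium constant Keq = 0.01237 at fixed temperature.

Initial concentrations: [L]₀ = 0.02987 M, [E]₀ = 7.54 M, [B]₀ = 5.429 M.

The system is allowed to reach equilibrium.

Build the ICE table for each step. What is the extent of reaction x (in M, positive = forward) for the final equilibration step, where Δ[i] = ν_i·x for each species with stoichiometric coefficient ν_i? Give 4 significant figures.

x = -1.176 M

Q₀ = 3155 vs Keq = 0.01237 ⇒ Q>K, reverse
Step 1:
                   L          E          B
  Initial    0.02987       7.54      5.429
  Change       2.352      2.352     -3.528
  Equil        2.382      9.892      1.901
  solve Keq expr → x = -1.176; check Q = 0.01237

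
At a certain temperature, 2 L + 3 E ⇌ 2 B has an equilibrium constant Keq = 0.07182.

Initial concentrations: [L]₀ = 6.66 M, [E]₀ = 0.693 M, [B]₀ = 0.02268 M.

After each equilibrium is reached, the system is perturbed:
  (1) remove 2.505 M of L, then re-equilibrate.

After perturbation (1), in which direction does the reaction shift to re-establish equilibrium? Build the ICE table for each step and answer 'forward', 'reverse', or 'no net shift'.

Q₀ = 3.4845e-05 vs Keq = 0.07182 ⇒ Q<K, forward
Step 1:
                  L         E         B
  Initial      6.66     0.693   0.02268
  Change    -0.2611   -0.3916    0.2611
  Equil       6.399    0.3014    0.2837
  solve Keq expr → x = 0.1305; check Q = 0.07182
Then remove 2.505 M of L.
Step 2:
                  L         E         B
  Initial     3.894    0.3014    0.2837
  Change    0.04589   0.06884  -0.04589
  Equil        3.94    0.3702    0.2379
  solve Keq expr → x = -0.02295; check Q = 0.07182

Direction: reverse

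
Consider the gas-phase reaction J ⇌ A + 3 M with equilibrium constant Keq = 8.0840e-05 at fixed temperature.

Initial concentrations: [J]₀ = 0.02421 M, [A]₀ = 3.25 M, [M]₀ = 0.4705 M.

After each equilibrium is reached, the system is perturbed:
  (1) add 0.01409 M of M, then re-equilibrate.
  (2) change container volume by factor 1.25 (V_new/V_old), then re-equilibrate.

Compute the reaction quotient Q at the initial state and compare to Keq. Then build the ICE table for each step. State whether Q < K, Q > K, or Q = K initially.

Q₀ = 13.98; Q > K (proceeds reverse)

Q₀ = 13.98 vs Keq = 8.0840e-05 ⇒ Q>K, reverse
Step 1:
                   J          A          M
  init       0.02421       3.25     0.4705
  Δ           0.1513    -0.1513    -0.4539
  eq          0.1755      3.099    0.01661
  solve Keq expr → x = -0.1513; check Q = 8.0840e-05
Then add 0.01409 M of M.
Step 2:
                   J          A          M
  init        0.1755      3.099     0.0307
  Δ         0.004645  -0.004645   -0.01394
  eq          0.1802      3.094    0.01676
  solve Keq expr → x = -0.004645; check Q = 8.0840e-05
Then change container volume by factor 1.25 (V_new/V_old).
Step 3:
                   J          A          M
  init        0.1441      2.475    0.01341
  Δ        -0.001102   0.001102   0.003306
  eq           0.143      2.476    0.01671
  solve Keq expr → x = 0.001102; check Q = 8.0840e-05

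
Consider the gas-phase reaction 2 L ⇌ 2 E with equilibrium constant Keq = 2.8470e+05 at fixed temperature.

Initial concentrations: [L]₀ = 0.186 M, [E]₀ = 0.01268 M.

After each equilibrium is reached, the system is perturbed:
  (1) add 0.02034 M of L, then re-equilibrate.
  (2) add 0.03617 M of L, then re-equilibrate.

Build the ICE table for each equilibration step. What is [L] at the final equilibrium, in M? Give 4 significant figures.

[L]_eq = 4.7737e-04 M

Q₀ = 0.004647 vs Keq = 2.8470e+05 ⇒ Q<K, forward
Step 1:
                    L           E
  init          0.186     0.01268
  Δ           -0.1856      0.1856
  eq       3.7166e-04      0.1983
  solve Keq expr → x = 0.09281; check Q = 2.8470e+05
Then add 0.02034 M of L.
Step 2:
                    L           E
  init        0.02071      0.1983
  Δ           -0.0203      0.0203
  eq       4.0971e-04      0.2186
  solve Keq expr → x = 0.01015; check Q = 2.8470e+05
Then add 0.03617 M of L.
Step 3:
                    L           E
  init        0.03658      0.2186
  Δ           -0.0361      0.0361
  eq       4.7737e-04      0.2547
  solve Keq expr → x = 0.01805; check Q = 2.8470e+05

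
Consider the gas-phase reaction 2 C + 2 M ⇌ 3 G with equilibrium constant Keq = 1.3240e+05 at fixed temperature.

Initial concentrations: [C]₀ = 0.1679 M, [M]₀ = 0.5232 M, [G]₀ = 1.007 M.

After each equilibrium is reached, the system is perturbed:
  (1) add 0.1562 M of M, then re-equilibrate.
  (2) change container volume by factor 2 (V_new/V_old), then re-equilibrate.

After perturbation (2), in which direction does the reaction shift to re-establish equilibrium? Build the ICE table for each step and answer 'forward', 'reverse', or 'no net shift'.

Direction: reverse

Q₀ = 132.3 vs Keq = 1.3240e+05 ⇒ Q<K, forward
Step 1:
                   C          M          G
  I           0.1679     0.5232      1.007
  C          -0.1575    -0.1575     0.2362
  E          0.01042     0.3657      1.243
  solve Keq expr → x = 0.07874; check Q = 1.3240e+05
Then add 0.1562 M of M.
Step 2:
                   C          M          G
  I          0.01042     0.5219      1.243
  C        -0.003035  -0.003035   0.004552
  E         0.007382     0.5189      1.248
  solve Keq expr → x = 0.001517; check Q = 1.3240e+05
Then change container volume by factor 2 (V_new/V_old).
Step 3:
                   C          M          G
  I         0.003691     0.2594     0.6239
  C         0.001472   0.001472  -0.002208
  E         0.005163     0.2609     0.6217
  solve Keq expr → x = -7.3597e-04; check Q = 1.3240e+05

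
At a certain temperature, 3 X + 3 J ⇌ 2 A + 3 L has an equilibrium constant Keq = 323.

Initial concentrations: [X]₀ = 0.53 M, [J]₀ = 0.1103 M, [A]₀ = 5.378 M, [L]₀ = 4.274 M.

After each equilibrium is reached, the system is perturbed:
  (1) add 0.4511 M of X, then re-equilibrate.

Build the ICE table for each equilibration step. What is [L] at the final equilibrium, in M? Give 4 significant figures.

Q₀ = 1.1303e+07 vs Keq = 323 ⇒ Q>K, reverse
Step 1:
                  X         J         A         L
  I            0.53    0.1103     5.378     4.274
  C          0.8832    0.8832   -0.5888   -0.8832
  E           1.413    0.9935     4.789     3.391
  solve Keq expr → x = -0.2944; check Q = 323
Then add 0.4511 M of X.
Step 2:
                  X         J         A         L
  I           1.864    0.9935     4.789     3.391
  C         -0.1371   -0.1371   0.09137    0.1371
  E           1.727    0.8565     4.881     3.528
  solve Keq expr → x = 0.04569; check Q = 323

[L]_eq = 3.528 M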